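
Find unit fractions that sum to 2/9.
1/5 + 1/45

Greedy algorithm:
2/9: ceiling(9/2) = 5, use 1/5
1/45: ceiling(45/1) = 45, use 1/45
Result: 2/9 = 1/5 + 1/45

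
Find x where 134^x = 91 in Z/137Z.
135

Baby-step giant-step with step n = ⌈√137⌉ = 12.
Baby steps 134^j mod 137 (j:value) for j=0..11: 0:1, 1:134, 2:9, 3:110, 4:81, 5:31, 6:44, 7:5, 8:122, 9:45, 10:2, 11:131.
Giant-step multiplier: 134^(-12) ≡ 134^(136-12) = 134^124 ≡ 99 (mod 137).
Giant steps γ_i = 91·99^i mod 137: γ_0=91, γ_1=104, γ_2=21, γ_3=24, γ_4=47, γ_5=132, γ_6=53, γ_7=41, γ_8=86, γ_9=20, γ_10=62, γ_11=110 (in table at j=3).
x = i·n + j = 11·12 + 3 = 135.
Check: 134^135 ≡ 91 (mod 137).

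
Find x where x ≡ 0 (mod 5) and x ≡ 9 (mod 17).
60

Using Chinese Remainder Theorem:
M = 5 × 17 = 85
M1 = 17, M2 = 5
y1 = 17^(-1) mod 5 = 3
y2 = 5^(-1) mod 17 = 7
x = (0×17×3 + 9×5×7) mod 85 = 60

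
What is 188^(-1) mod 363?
56

gcd(188, 363) = 1, so the inverse exists.
Extended Euclidean algorithm on (363, 188):
363 = 1 × 188 + 175  ⟹  175 = (1)·363 + (-1)·188
188 = 1 × 175 + 13  ⟹  13 = (-1)·363 + (2)·188
175 = 13 × 13 + 6  ⟹  6 = (14)·363 + (-27)·188
13 = 2 × 6 + 1  ⟹  1 = (-29)·363 + (56)·188
So (56)·188 ≡ 1 (mod 363), i.e. 188^(-1) ≡ 56 (mod 363).
Check: 188 × 56 = 10528 ≡ 1 (mod 363)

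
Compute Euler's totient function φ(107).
106

107 = 107
φ(n) = n × ∏(1 - 1/p) for each prime p dividing n
φ(107) = 107 × (1 - 1/107) = 106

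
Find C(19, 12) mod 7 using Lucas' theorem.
2

Using Lucas' theorem:
Write n=19 and k=12 in base 7:
n in base 7: [2, 5]
k in base 7: [1, 5]
C(19,12) mod 7 = ∏ C(n_i, k_i) mod 7
Digit binomials (mod 7): C(2,1) = 2; C(5,5) = 1
Product: 2 × 1 = 2 ≡ 2 (mod 7)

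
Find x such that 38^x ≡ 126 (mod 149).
49

Baby-step giant-step with step n = ⌈√149⌉ = 13.
Baby steps 38^j mod 149 (j:value) for j=0..12: 0:1, 1:38, 2:103, 3:40, 4:30, 5:97, 6:110, 7:8, 8:6, 9:79, 10:22, 11:91, 12:31.
Giant-step multiplier: 38^(-13) ≡ 38^(148-13) = 38^135 ≡ 117 (mod 149).
Giant steps γ_i = 126·117^i mod 149: γ_0=126, γ_1=140, γ_2=139, γ_3=22 (in table at j=10).
x = i·n + j = 3·13 + 10 = 49.
Check: 38^49 ≡ 126 (mod 149).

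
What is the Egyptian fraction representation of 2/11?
1/6 + 1/66

Greedy algorithm:
2/11: ceiling(11/2) = 6, use 1/6
1/66: ceiling(66/1) = 66, use 1/66
Result: 2/11 = 1/6 + 1/66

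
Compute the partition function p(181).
749474411781

p(n) counts ways to write n as a sum of positive integers (order ignored).
Euler's pentagonal recurrence: p(k) = p(k-1) + p(k-2) - p(k-5) - p(k-7) + p(k-12) + p(k-15) - ... (offsets j(3j∓1)/2, signs ++--, p(0)=1, p(<0)=0).
DP table for k = 0..180: p(0)=1, p(1)=1, p(2)=2, p(3)=3, p(4)=5, p(5)=7, p(6)=11, p(7)=15, p(8)=22, p(9)=30, p(10)=42, p(11)=56, p(12)=77, p(13)=101, p(14)=135, p(15)=176, p(16)=231, p(17)=297, p(18)=385, p(19)=490, p(20)=627, p(21)=792, p(22)=1002, p(23)=1255, p(24)=1575, p(25)=1958, p(26)=2436, p(27)=3010, p(28)=3718, p(29)=4565, p(30)=5604, p(31)=6842, p(32)=8349, p(33)=10143, p(34)=12310, p(35)=14883, p(36)=17977, p(37)=21637, p(38)=26015, p(39)=31185, p(40)=37338, p(41)=44583, p(42)=53174, p(43)=63261, p(44)=75175, p(45)=89134, p(46)=105558, p(47)=124754, p(48)=147273, p(49)=173525, p(50)=204226, p(51)=239943, p(52)=281589, p(53)=329931, p(54)=386155, p(55)=451276, p(56)=526823, p(57)=614154, p(58)=715220, p(59)=831820, p(60)=966467, p(61)=1121505, p(62)=1300156, p(63)=1505499, p(64)=1741630, p(65)=2012558, p(66)=2323520, p(67)=2679689, p(68)=3087735, p(69)=3554345, p(70)=4087968, p(71)=4697205, p(72)=5392783, p(73)=6185689, p(74)=7089500, p(75)=8118264, p(76)=9289091, p(77)=10619863, p(78)=12132164, p(79)=13848650, p(80)=15796476, p(81)=18004327, p(82)=20506255, p(83)=23338469, p(84)=26543660, p(85)=30167357, p(86)=34262962, p(87)=38887673, p(88)=44108109, p(89)=49995925, p(90)=56634173, p(91)=64112359, p(92)=72533807, p(93)=82010177, p(94)=92669720, p(95)=104651419, p(96)=118114304, p(97)=133230930, p(98)=150198136, p(99)=169229875, p(100)=190569292, p(101)=214481126, p(102)=241265379, p(103)=271248950, p(104)=304801365, p(105)=342325709, p(106)=384276336, p(107)=431149389, p(108)=483502844, p(109)=541946240, p(110)=607163746, p(111)=679903203, p(112)=761002156, p(113)=851376628, p(114)=952050665, p(115)=1064144451, p(116)=1188908248, p(117)=1327710076, p(118)=1482074143, p(119)=1653668665, p(120)=1844349560, p(121)=2056148051, p(122)=2291320912, p(123)=2552338241, p(124)=2841940500, p(125)=3163127352, p(126)=3519222692, p(127)=3913864295, p(128)=4351078600, p(129)=4835271870, p(130)=5371315400, p(131)=5964539504, p(132)=6620830889, p(133)=7346629512, p(134)=8149040695, p(135)=9035836076, p(136)=10015581680, p(137)=11097645016, p(138)=12292341831, p(139)=13610949895, p(140)=15065878135, p(141)=16670689208, p(142)=18440293320, p(143)=20390982757, p(144)=22540654445, p(145)=24908858009, p(146)=27517052599, p(147)=30388671978, p(148)=33549419497, p(149)=37027355200, p(150)=40853235313, p(151)=45060624582, p(152)=49686288421, p(153)=54770336324, p(154)=60356673280, p(155)=66493182097, p(156)=73232243759, p(157)=80630964769, p(158)=88751778802, p(159)=97662728555, p(160)=107438159466, p(161)=118159068427, p(162)=129913904637, p(163)=142798995930, p(164)=156919475295, p(165)=172389800255, p(166)=189334822579, p(167)=207890420102, p(168)=228204732751, p(169)=250438925115, p(170)=274768617130, p(171)=301384802048, p(172)=330495499613, p(173)=362326859895, p(174)=397125074750, p(175)=435157697830, p(176)=476715857290, p(177)=522115831195, p(178)=571701605655, p(179)=625846753120, p(180)=684957390936.
Final step: p(181) = p(180) + p(179) - p(176) - p(174) + p(169) + p(166) - p(159) - p(155) + p(146) + p(141) - p(130) - p(124) + p(111) + p(104) - p(89) - p(81) + p(64) + p(55) - p(36) - p(26) + p(5)
= 684957390936 + 625846753120 - 476715857290 - 397125074750 + 250438925115 + 189334822579 - 97662728555 - 66493182097 + 27517052599 + 16670689208 - 5371315400 - 2841940500 + 679903203 + 304801365 - 49995925 - 18004327 + 1741630 + 451276 - 17977 - 2436 + 7
= 749474411781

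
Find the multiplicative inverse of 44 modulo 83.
17

gcd(44, 83) = 1, so the inverse exists.
Extended Euclidean algorithm on (83, 44):
83 = 1 × 44 + 39  ⟹  39 = (1)·83 + (-1)·44
44 = 1 × 39 + 5  ⟹  5 = (-1)·83 + (2)·44
39 = 7 × 5 + 4  ⟹  4 = (8)·83 + (-15)·44
5 = 1 × 4 + 1  ⟹  1 = (-9)·83 + (17)·44
So (17)·44 ≡ 1 (mod 83), i.e. 44^(-1) ≡ 17 (mod 83).
Check: 44 × 17 = 748 ≡ 1 (mod 83)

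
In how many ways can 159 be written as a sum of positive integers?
97662728555

p(n) counts ways to write n as a sum of positive integers (order ignored).
Euler's pentagonal recurrence: p(k) = p(k-1) + p(k-2) - p(k-5) - p(k-7) + p(k-12) + p(k-15) - ... (offsets j(3j∓1)/2, signs ++--, p(0)=1, p(<0)=0).
DP table for k = 0..158: p(0)=1, p(1)=1, p(2)=2, p(3)=3, p(4)=5, p(5)=7, p(6)=11, p(7)=15, p(8)=22, p(9)=30, p(10)=42, p(11)=56, p(12)=77, p(13)=101, p(14)=135, p(15)=176, p(16)=231, p(17)=297, p(18)=385, p(19)=490, p(20)=627, p(21)=792, p(22)=1002, p(23)=1255, p(24)=1575, p(25)=1958, p(26)=2436, p(27)=3010, p(28)=3718, p(29)=4565, p(30)=5604, p(31)=6842, p(32)=8349, p(33)=10143, p(34)=12310, p(35)=14883, p(36)=17977, p(37)=21637, p(38)=26015, p(39)=31185, p(40)=37338, p(41)=44583, p(42)=53174, p(43)=63261, p(44)=75175, p(45)=89134, p(46)=105558, p(47)=124754, p(48)=147273, p(49)=173525, p(50)=204226, p(51)=239943, p(52)=281589, p(53)=329931, p(54)=386155, p(55)=451276, p(56)=526823, p(57)=614154, p(58)=715220, p(59)=831820, p(60)=966467, p(61)=1121505, p(62)=1300156, p(63)=1505499, p(64)=1741630, p(65)=2012558, p(66)=2323520, p(67)=2679689, p(68)=3087735, p(69)=3554345, p(70)=4087968, p(71)=4697205, p(72)=5392783, p(73)=6185689, p(74)=7089500, p(75)=8118264, p(76)=9289091, p(77)=10619863, p(78)=12132164, p(79)=13848650, p(80)=15796476, p(81)=18004327, p(82)=20506255, p(83)=23338469, p(84)=26543660, p(85)=30167357, p(86)=34262962, p(87)=38887673, p(88)=44108109, p(89)=49995925, p(90)=56634173, p(91)=64112359, p(92)=72533807, p(93)=82010177, p(94)=92669720, p(95)=104651419, p(96)=118114304, p(97)=133230930, p(98)=150198136, p(99)=169229875, p(100)=190569292, p(101)=214481126, p(102)=241265379, p(103)=271248950, p(104)=304801365, p(105)=342325709, p(106)=384276336, p(107)=431149389, p(108)=483502844, p(109)=541946240, p(110)=607163746, p(111)=679903203, p(112)=761002156, p(113)=851376628, p(114)=952050665, p(115)=1064144451, p(116)=1188908248, p(117)=1327710076, p(118)=1482074143, p(119)=1653668665, p(120)=1844349560, p(121)=2056148051, p(122)=2291320912, p(123)=2552338241, p(124)=2841940500, p(125)=3163127352, p(126)=3519222692, p(127)=3913864295, p(128)=4351078600, p(129)=4835271870, p(130)=5371315400, p(131)=5964539504, p(132)=6620830889, p(133)=7346629512, p(134)=8149040695, p(135)=9035836076, p(136)=10015581680, p(137)=11097645016, p(138)=12292341831, p(139)=13610949895, p(140)=15065878135, p(141)=16670689208, p(142)=18440293320, p(143)=20390982757, p(144)=22540654445, p(145)=24908858009, p(146)=27517052599, p(147)=30388671978, p(148)=33549419497, p(149)=37027355200, p(150)=40853235313, p(151)=45060624582, p(152)=49686288421, p(153)=54770336324, p(154)=60356673280, p(155)=66493182097, p(156)=73232243759, p(157)=80630964769, p(158)=88751778802.
Final step: p(159) = p(158) + p(157) - p(154) - p(152) + p(147) + p(144) - p(137) - p(133) + p(124) + p(119) - p(108) - p(102) + p(89) + p(82) - p(67) - p(59) + p(42) + p(33) - p(14) - p(4)
= 88751778802 + 80630964769 - 60356673280 - 49686288421 + 30388671978 + 22540654445 - 11097645016 - 7346629512 + 2841940500 + 1653668665 - 483502844 - 241265379 + 49995925 + 20506255 - 2679689 - 831820 + 53174 + 10143 - 135 - 5
= 97662728555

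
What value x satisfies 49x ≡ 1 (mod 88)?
9

gcd(49, 88) = 1, so the inverse exists.
Extended Euclidean algorithm on (88, 49):
88 = 1 × 49 + 39  ⟹  39 = (1)·88 + (-1)·49
49 = 1 × 39 + 10  ⟹  10 = (-1)·88 + (2)·49
39 = 3 × 10 + 9  ⟹  9 = (4)·88 + (-7)·49
10 = 1 × 9 + 1  ⟹  1 = (-5)·88 + (9)·49
So (9)·49 ≡ 1 (mod 88), i.e. 49^(-1) ≡ 9 (mod 88).
Check: 49 × 9 = 441 ≡ 1 (mod 88)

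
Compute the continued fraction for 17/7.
[2; 2, 3]

Euclidean algorithm steps:
17 = 2 × 7 + 3
7 = 2 × 3 + 1
3 = 3 × 1 + 0
Continued fraction: [2; 2, 3]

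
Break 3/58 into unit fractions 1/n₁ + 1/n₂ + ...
1/20 + 1/580

Greedy algorithm:
3/58: ceiling(58/3) = 20, use 1/20
1/580: ceiling(580/1) = 580, use 1/580
Result: 3/58 = 1/20 + 1/580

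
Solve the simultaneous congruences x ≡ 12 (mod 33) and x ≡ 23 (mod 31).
705

Using Chinese Remainder Theorem:
M = 33 × 31 = 1023
M1 = 31, M2 = 33
y1 = 31^(-1) mod 33 = 16
y2 = 33^(-1) mod 31 = 16
x = (12×31×16 + 23×33×16) mod 1023 = 705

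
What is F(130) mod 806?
179

Matrix identity: Q^n = [[F_(n+1), F_n], [F_n, F_(n-1)]] with Q = [[1,1],[1,0]].
n = 130 = 10000010₂. Square-and-multiply, entries mod 806:
Q^1 = [[1,1],[1,0]]
Q^2 = (Q^1)² = [[2,1],[1,1]]
Q^4 = (Q^2)² = [[5,3],[3,2]]
Q^8 = (Q^4)² = [[34,21],[21,13]]
Q^16 = (Q^8)² = [[791,181],[181,610]]
Q^32 = (Q^16)² = [[746,497],[497,249]]
Q^65 = (Q^32)²·Q = [[380,749],[749,437]]
Q^130 = (Q^65)² = [[151,179],[179,778]]
F_130 mod 806 = Q^130[0][1] = 179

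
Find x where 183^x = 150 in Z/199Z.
95

Baby-step giant-step with step n = ⌈√199⌉ = 15.
Baby steps 183^j mod 199 (j:value) for j=0..14: 0:1, 1:183, 2:57, 3:83, 4:65, 5:154, 6:123, 7:22, 8:46, 9:60, 10:35, 11:37, 12:5, 13:119, 14:86.
Giant-step multiplier: 183^(-15) ≡ 183^(198-15) = 183^183 ≡ 82 (mod 199).
Giant steps γ_i = 150·82^i mod 199: γ_0=150, γ_1=161, γ_2=68, γ_3=4, γ_4=129, γ_5=31, γ_6=154 (in table at j=5).
x = i·n + j = 6·15 + 5 = 95.
Check: 183^95 ≡ 150 (mod 199).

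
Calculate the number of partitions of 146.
27517052599

p(n) counts ways to write n as a sum of positive integers (order ignored).
Euler's pentagonal recurrence: p(k) = p(k-1) + p(k-2) - p(k-5) - p(k-7) + p(k-12) + p(k-15) - ... (offsets j(3j∓1)/2, signs ++--, p(0)=1, p(<0)=0).
DP table for k = 0..145: p(0)=1, p(1)=1, p(2)=2, p(3)=3, p(4)=5, p(5)=7, p(6)=11, p(7)=15, p(8)=22, p(9)=30, p(10)=42, p(11)=56, p(12)=77, p(13)=101, p(14)=135, p(15)=176, p(16)=231, p(17)=297, p(18)=385, p(19)=490, p(20)=627, p(21)=792, p(22)=1002, p(23)=1255, p(24)=1575, p(25)=1958, p(26)=2436, p(27)=3010, p(28)=3718, p(29)=4565, p(30)=5604, p(31)=6842, p(32)=8349, p(33)=10143, p(34)=12310, p(35)=14883, p(36)=17977, p(37)=21637, p(38)=26015, p(39)=31185, p(40)=37338, p(41)=44583, p(42)=53174, p(43)=63261, p(44)=75175, p(45)=89134, p(46)=105558, p(47)=124754, p(48)=147273, p(49)=173525, p(50)=204226, p(51)=239943, p(52)=281589, p(53)=329931, p(54)=386155, p(55)=451276, p(56)=526823, p(57)=614154, p(58)=715220, p(59)=831820, p(60)=966467, p(61)=1121505, p(62)=1300156, p(63)=1505499, p(64)=1741630, p(65)=2012558, p(66)=2323520, p(67)=2679689, p(68)=3087735, p(69)=3554345, p(70)=4087968, p(71)=4697205, p(72)=5392783, p(73)=6185689, p(74)=7089500, p(75)=8118264, p(76)=9289091, p(77)=10619863, p(78)=12132164, p(79)=13848650, p(80)=15796476, p(81)=18004327, p(82)=20506255, p(83)=23338469, p(84)=26543660, p(85)=30167357, p(86)=34262962, p(87)=38887673, p(88)=44108109, p(89)=49995925, p(90)=56634173, p(91)=64112359, p(92)=72533807, p(93)=82010177, p(94)=92669720, p(95)=104651419, p(96)=118114304, p(97)=133230930, p(98)=150198136, p(99)=169229875, p(100)=190569292, p(101)=214481126, p(102)=241265379, p(103)=271248950, p(104)=304801365, p(105)=342325709, p(106)=384276336, p(107)=431149389, p(108)=483502844, p(109)=541946240, p(110)=607163746, p(111)=679903203, p(112)=761002156, p(113)=851376628, p(114)=952050665, p(115)=1064144451, p(116)=1188908248, p(117)=1327710076, p(118)=1482074143, p(119)=1653668665, p(120)=1844349560, p(121)=2056148051, p(122)=2291320912, p(123)=2552338241, p(124)=2841940500, p(125)=3163127352, p(126)=3519222692, p(127)=3913864295, p(128)=4351078600, p(129)=4835271870, p(130)=5371315400, p(131)=5964539504, p(132)=6620830889, p(133)=7346629512, p(134)=8149040695, p(135)=9035836076, p(136)=10015581680, p(137)=11097645016, p(138)=12292341831, p(139)=13610949895, p(140)=15065878135, p(141)=16670689208, p(142)=18440293320, p(143)=20390982757, p(144)=22540654445, p(145)=24908858009.
Final step: p(146) = p(145) + p(144) - p(141) - p(139) + p(134) + p(131) - p(124) - p(120) + p(111) + p(106) - p(95) - p(89) + p(76) + p(69) - p(54) - p(46) + p(29) + p(20) - p(1)
= 24908858009 + 22540654445 - 16670689208 - 13610949895 + 8149040695 + 5964539504 - 2841940500 - 1844349560 + 679903203 + 384276336 - 104651419 - 49995925 + 9289091 + 3554345 - 386155 - 105558 + 4565 + 627 - 1
= 27517052599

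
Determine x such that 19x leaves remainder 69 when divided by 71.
x ≡ 41 (mod 71)

gcd(19, 71) = 1, which divides 69, so solutions exist.
Find 19^(-1) mod 71 by the extended Euclidean algorithm:
71 = 3 × 19 + 14  ⟹  14 = (1)·71 + (-3)·19
19 = 1 × 14 + 5  ⟹  5 = (-1)·71 + (4)·19
14 = 2 × 5 + 4  ⟹  4 = (3)·71 + (-11)·19
5 = 1 × 4 + 1  ⟹  1 = (-4)·71 + (15)·19
So (15)·19 ≡ 1 (mod 71), i.e. 19^(-1) ≡ 15 (mod 71).
x ≡ 15 × 69 = 1035 ≡ 41 (mod 71).
Check: 19 × 41 = 779 ≡ 69 (mod 71).
Unique solution: x ≡ 41 (mod 71)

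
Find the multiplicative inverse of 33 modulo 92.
53

gcd(33, 92) = 1, so the inverse exists.
Extended Euclidean algorithm on (92, 33):
92 = 2 × 33 + 26  ⟹  26 = (1)·92 + (-2)·33
33 = 1 × 26 + 7  ⟹  7 = (-1)·92 + (3)·33
26 = 3 × 7 + 5  ⟹  5 = (4)·92 + (-11)·33
7 = 1 × 5 + 2  ⟹  2 = (-5)·92 + (14)·33
5 = 2 × 2 + 1  ⟹  1 = (14)·92 + (-39)·33
So (-39)·33 ≡ 1 (mod 92), i.e. 33^(-1) ≡ -39 ≡ 53 (mod 92).
Check: 33 × 53 = 1749 ≡ 1 (mod 92)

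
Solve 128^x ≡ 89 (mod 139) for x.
74

Baby-step giant-step with step n = ⌈√139⌉ = 12.
Baby steps 128^j mod 139 (j:value) for j=0..11: 0:1, 1:128, 2:121, 3:59, 4:46, 5:50, 6:6, 7:73, 8:31, 9:76, 10:137, 11:22.
Giant-step multiplier: 128^(-12) ≡ 128^(138-12) = 128^126 ≡ 112 (mod 139).
Giant steps γ_i = 89·112^i mod 139: γ_0=89, γ_1=99, γ_2=107, γ_3=30, γ_4=24, γ_5=47, γ_6=121 (in table at j=2).
x = i·n + j = 6·12 + 2 = 74.
Check: 128^74 ≡ 89 (mod 139).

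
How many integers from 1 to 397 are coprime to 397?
396

397 = 397
φ(n) = n × ∏(1 - 1/p) for each prime p dividing n
φ(397) = 397 × (1 - 1/397) = 396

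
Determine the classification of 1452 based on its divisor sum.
abundant

Proper divisors of 1452: sum = 1 + 2 + 3 + 4 + 6 + 11 + 12 + 22 + ... + 242 + 363 + 484 + 726 (17 divisors) = 2272
Since 2272 > 1452, 1452 is abundant.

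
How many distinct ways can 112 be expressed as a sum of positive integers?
761002156

p(n) counts ways to write n as a sum of positive integers (order ignored).
Euler's pentagonal recurrence: p(k) = p(k-1) + p(k-2) - p(k-5) - p(k-7) + p(k-12) + p(k-15) - ... (offsets j(3j∓1)/2, signs ++--, p(0)=1, p(<0)=0).
DP table for k = 0..111: p(0)=1, p(1)=1, p(2)=2, p(3)=3, p(4)=5, p(5)=7, p(6)=11, p(7)=15, p(8)=22, p(9)=30, p(10)=42, p(11)=56, p(12)=77, p(13)=101, p(14)=135, p(15)=176, p(16)=231, p(17)=297, p(18)=385, p(19)=490, p(20)=627, p(21)=792, p(22)=1002, p(23)=1255, p(24)=1575, p(25)=1958, p(26)=2436, p(27)=3010, p(28)=3718, p(29)=4565, p(30)=5604, p(31)=6842, p(32)=8349, p(33)=10143, p(34)=12310, p(35)=14883, p(36)=17977, p(37)=21637, p(38)=26015, p(39)=31185, p(40)=37338, p(41)=44583, p(42)=53174, p(43)=63261, p(44)=75175, p(45)=89134, p(46)=105558, p(47)=124754, p(48)=147273, p(49)=173525, p(50)=204226, p(51)=239943, p(52)=281589, p(53)=329931, p(54)=386155, p(55)=451276, p(56)=526823, p(57)=614154, p(58)=715220, p(59)=831820, p(60)=966467, p(61)=1121505, p(62)=1300156, p(63)=1505499, p(64)=1741630, p(65)=2012558, p(66)=2323520, p(67)=2679689, p(68)=3087735, p(69)=3554345, p(70)=4087968, p(71)=4697205, p(72)=5392783, p(73)=6185689, p(74)=7089500, p(75)=8118264, p(76)=9289091, p(77)=10619863, p(78)=12132164, p(79)=13848650, p(80)=15796476, p(81)=18004327, p(82)=20506255, p(83)=23338469, p(84)=26543660, p(85)=30167357, p(86)=34262962, p(87)=38887673, p(88)=44108109, p(89)=49995925, p(90)=56634173, p(91)=64112359, p(92)=72533807, p(93)=82010177, p(94)=92669720, p(95)=104651419, p(96)=118114304, p(97)=133230930, p(98)=150198136, p(99)=169229875, p(100)=190569292, p(101)=214481126, p(102)=241265379, p(103)=271248950, p(104)=304801365, p(105)=342325709, p(106)=384276336, p(107)=431149389, p(108)=483502844, p(109)=541946240, p(110)=607163746, p(111)=679903203.
Final step: p(112) = p(111) + p(110) - p(107) - p(105) + p(100) + p(97) - p(90) - p(86) + p(77) + p(72) - p(61) - p(55) + p(42) + p(35) - p(20) - p(12)
= 679903203 + 607163746 - 431149389 - 342325709 + 190569292 + 133230930 - 56634173 - 34262962 + 10619863 + 5392783 - 1121505 - 451276 + 53174 + 14883 - 627 - 77
= 761002156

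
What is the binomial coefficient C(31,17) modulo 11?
3

Using Lucas' theorem:
Write n=31 and k=17 in base 11:
n in base 11: [2, 9]
k in base 11: [1, 6]
C(31,17) mod 11 = ∏ C(n_i, k_i) mod 11
Digit binomials (mod 11): C(2,1) = 2; C(9,6) = 84 ≡ 7
Product: 2 × 7 = 14 ≡ 3 (mod 11)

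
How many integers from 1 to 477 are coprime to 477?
312

477 = 3^2 × 53
φ(n) = n × ∏(1 - 1/p) for each prime p dividing n
φ(477) = 477 × (1 - 1/3) × (1 - 1/53) = 312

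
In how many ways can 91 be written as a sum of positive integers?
64112359

p(n) counts ways to write n as a sum of positive integers (order ignored).
Euler's pentagonal recurrence: p(k) = p(k-1) + p(k-2) - p(k-5) - p(k-7) + p(k-12) + p(k-15) - ... (offsets j(3j∓1)/2, signs ++--, p(0)=1, p(<0)=0).
DP table for k = 0..90: p(0)=1, p(1)=1, p(2)=2, p(3)=3, p(4)=5, p(5)=7, p(6)=11, p(7)=15, p(8)=22, p(9)=30, p(10)=42, p(11)=56, p(12)=77, p(13)=101, p(14)=135, p(15)=176, p(16)=231, p(17)=297, p(18)=385, p(19)=490, p(20)=627, p(21)=792, p(22)=1002, p(23)=1255, p(24)=1575, p(25)=1958, p(26)=2436, p(27)=3010, p(28)=3718, p(29)=4565, p(30)=5604, p(31)=6842, p(32)=8349, p(33)=10143, p(34)=12310, p(35)=14883, p(36)=17977, p(37)=21637, p(38)=26015, p(39)=31185, p(40)=37338, p(41)=44583, p(42)=53174, p(43)=63261, p(44)=75175, p(45)=89134, p(46)=105558, p(47)=124754, p(48)=147273, p(49)=173525, p(50)=204226, p(51)=239943, p(52)=281589, p(53)=329931, p(54)=386155, p(55)=451276, p(56)=526823, p(57)=614154, p(58)=715220, p(59)=831820, p(60)=966467, p(61)=1121505, p(62)=1300156, p(63)=1505499, p(64)=1741630, p(65)=2012558, p(66)=2323520, p(67)=2679689, p(68)=3087735, p(69)=3554345, p(70)=4087968, p(71)=4697205, p(72)=5392783, p(73)=6185689, p(74)=7089500, p(75)=8118264, p(76)=9289091, p(77)=10619863, p(78)=12132164, p(79)=13848650, p(80)=15796476, p(81)=18004327, p(82)=20506255, p(83)=23338469, p(84)=26543660, p(85)=30167357, p(86)=34262962, p(87)=38887673, p(88)=44108109, p(89)=49995925, p(90)=56634173.
Final step: p(91) = p(90) + p(89) - p(86) - p(84) + p(79) + p(76) - p(69) - p(65) + p(56) + p(51) - p(40) - p(34) + p(21) + p(14)
= 56634173 + 49995925 - 34262962 - 26543660 + 13848650 + 9289091 - 3554345 - 2012558 + 526823 + 239943 - 37338 - 12310 + 792 + 135
= 64112359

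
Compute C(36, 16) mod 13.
6

Using Lucas' theorem:
Write n=36 and k=16 in base 13:
n in base 13: [2, 10]
k in base 13: [1, 3]
C(36,16) mod 13 = ∏ C(n_i, k_i) mod 13
Digit binomials (mod 13): C(2,1) = 2; C(10,3) = 120 ≡ 3
Product: 2 × 3 = 6 ≡ 6 (mod 13)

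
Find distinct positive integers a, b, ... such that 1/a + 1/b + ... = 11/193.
1/18 + 1/695 + 1/2414430

Greedy algorithm:
11/193: ceiling(193/11) = 18, use 1/18
5/3474: ceiling(3474/5) = 695, use 1/695
1/2414430: ceiling(2414430/1) = 2414430, use 1/2414430
Result: 11/193 = 1/18 + 1/695 + 1/2414430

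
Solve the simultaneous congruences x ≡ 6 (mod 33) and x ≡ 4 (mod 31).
996

Using Chinese Remainder Theorem:
M = 33 × 31 = 1023
M1 = 31, M2 = 33
y1 = 31^(-1) mod 33 = 16
y2 = 33^(-1) mod 31 = 16
x = (6×31×16 + 4×33×16) mod 1023 = 996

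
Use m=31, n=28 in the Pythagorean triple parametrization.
(177, 1736, 1745)

Euclid's formula: a = m² - n², b = 2mn, c = m² + n²
m = 31, n = 28
a = 31² - 28² = 961 - 784 = 177
b = 2 × 31 × 28 = 1736
c = 31² + 28² = 961 + 784 = 1745
Verification: 177² + 1736² = 31329 + 3013696 = 3045025 = 1745² ✓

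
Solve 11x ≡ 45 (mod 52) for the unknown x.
x ≡ 23 (mod 52)

gcd(11, 52) = 1, which divides 45, so solutions exist.
Find 11^(-1) mod 52 by the extended Euclidean algorithm:
52 = 4 × 11 + 8  ⟹  8 = (1)·52 + (-4)·11
11 = 1 × 8 + 3  ⟹  3 = (-1)·52 + (5)·11
8 = 2 × 3 + 2  ⟹  2 = (3)·52 + (-14)·11
3 = 1 × 2 + 1  ⟹  1 = (-4)·52 + (19)·11
So (19)·11 ≡ 1 (mod 52), i.e. 11^(-1) ≡ 19 (mod 52).
x ≡ 19 × 45 = 855 ≡ 23 (mod 52).
Check: 11 × 23 = 253 ≡ 45 (mod 52).
Unique solution: x ≡ 23 (mod 52)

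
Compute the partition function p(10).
42

p(n) counts ways to write n as a sum of positive integers (order ignored).
Examples: 10; 9 + 1; 8 + 2; 8 + 1 + 1; 7 + 3; ... (42 total)
p(10) = 42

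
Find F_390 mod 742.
386

Matrix identity: Q^n = [[F_(n+1), F_n], [F_n, F_(n-1)]] with Q = [[1,1],[1,0]].
n = 390 = 110000110₂. Square-and-multiply, entries mod 742:
Q^1 = [[1,1],[1,0]]
Q^3 = (Q^1)²·Q = [[3,2],[2,1]]
Q^6 = (Q^3)² = [[13,8],[8,5]]
Q^12 = (Q^6)² = [[233,144],[144,89]]
Q^24 = (Q^12)² = [[83,364],[364,461]]
Q^48 = (Q^24)² = [[631,644],[644,729]]
Q^97 = (Q^48)²·Q = [[687,407],[407,280]]
Q^195 = (Q^97)²·Q = [[549,240],[240,309]]
Q^390 = (Q^195)² = [[615,386],[386,229]]
F_390 mod 742 = Q^390[0][1] = 386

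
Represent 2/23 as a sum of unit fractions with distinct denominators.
1/12 + 1/276

Greedy algorithm:
2/23: ceiling(23/2) = 12, use 1/12
1/276: ceiling(276/1) = 276, use 1/276
Result: 2/23 = 1/12 + 1/276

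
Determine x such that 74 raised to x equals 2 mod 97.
74

Baby-step giant-step with step n = ⌈√97⌉ = 10.
Baby steps 74^j mod 97 (j:value) for j=0..9: 0:1, 1:74, 2:44, 3:55, 4:93, 5:92, 6:18, 7:71, 8:16, 9:20.
Giant-step multiplier: 74^(-10) ≡ 74^(96-10) = 74^86 ≡ 66 (mod 97).
Giant steps γ_i = 2·66^i mod 97: γ_0=2, γ_1=35, γ_2=79, γ_3=73, γ_4=65, γ_5=22, γ_6=94, γ_7=93 (in table at j=4).
x = i·n + j = 7·10 + 4 = 74.
Check: 74^74 ≡ 2 (mod 97).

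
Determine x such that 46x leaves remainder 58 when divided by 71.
x ≡ 63 (mod 71)

gcd(46, 71) = 1, which divides 58, so solutions exist.
Find 46^(-1) mod 71 by the extended Euclidean algorithm:
71 = 1 × 46 + 25  ⟹  25 = (1)·71 + (-1)·46
46 = 1 × 25 + 21  ⟹  21 = (-1)·71 + (2)·46
25 = 1 × 21 + 4  ⟹  4 = (2)·71 + (-3)·46
21 = 5 × 4 + 1  ⟹  1 = (-11)·71 + (17)·46
So (17)·46 ≡ 1 (mod 71), i.e. 46^(-1) ≡ 17 (mod 71).
x ≡ 17 × 58 = 986 ≡ 63 (mod 71).
Check: 46 × 63 = 2898 ≡ 58 (mod 71).
Unique solution: x ≡ 63 (mod 71)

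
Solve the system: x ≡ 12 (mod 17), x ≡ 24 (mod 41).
352

Using Chinese Remainder Theorem:
M = 17 × 41 = 697
M1 = 41, M2 = 17
y1 = 41^(-1) mod 17 = 5
y2 = 17^(-1) mod 41 = 29
x = (12×41×5 + 24×17×29) mod 697 = 352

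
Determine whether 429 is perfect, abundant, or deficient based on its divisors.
deficient

Proper divisors of 429: sum = 1 + 3 + 11 + 13 + 33 + 39 + 143 = 243
Since 243 < 429, 429 is deficient.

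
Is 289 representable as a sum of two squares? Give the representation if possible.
0² + 17² (a=0, b=17)

Factorization: 289 = 17^2
By Fermat: n is sum of two squares iff every prime p ≡ 3 (mod 4) appears to even power.
All primes ≡ 3 (mod 4) appear to even power.
Search a = 0, 1, 2, … for 289 - a² a perfect square: first hit at a = 0: 289 - 0 = 289 = 17².
289 = 0² + 17² = 0 + 289 ✓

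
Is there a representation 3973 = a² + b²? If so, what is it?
2² + 63² (a=2, b=63)

Factorization: 3973 = 29 × 137
By Fermat: n is sum of two squares iff every prime p ≡ 3 (mod 4) appears to even power.
All primes ≡ 3 (mod 4) appear to even power.
Search a = 0, 1, 2, … for 3973 - a² a perfect square: first hit at a = 2: 3973 - 4 = 3969 = 63².
3973 = 2² + 63² = 4 + 3969 ✓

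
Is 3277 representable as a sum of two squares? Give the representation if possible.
19² + 54² (a=19, b=54)

Factorization: 3277 = 29 × 113
By Fermat: n is sum of two squares iff every prime p ≡ 3 (mod 4) appears to even power.
All primes ≡ 3 (mod 4) appear to even power.
Search a = 0, 1, 2, … for 3277 - a² a perfect square: first hit at a = 19: 3277 - 361 = 2916 = 54².
3277 = 19² + 54² = 361 + 2916 ✓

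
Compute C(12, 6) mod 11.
0

Using Lucas' theorem:
Write n=12 and k=6 in base 11:
n in base 11: [1, 1]
k in base 11: [0, 6]
C(12,6) mod 11 = ∏ C(n_i, k_i) mod 11
Digit binomials (mod 11): C(1,0) = 1; C(1,6) = 0 (k_i > n_i)
Product: 1 × 0 = 0 ≡ 0 (mod 11)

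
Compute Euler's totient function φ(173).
172

173 = 173
φ(n) = n × ∏(1 - 1/p) for each prime p dividing n
φ(173) = 173 × (1 - 1/173) = 172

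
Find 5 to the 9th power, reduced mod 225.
125

Repeated squaring. Binary of 9 = 1001.
5^1 ≡ 5 (mod 225); 5^2 ≡ 25 (mod 225); 5^4 ≡ 175 (mod 225); 5^8 ≡ 25 (mod 225)
5^9 = 5^1 × 5^8 ≡ 125 (mod 225)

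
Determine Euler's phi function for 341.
300

341 = 11 × 31
φ(n) = n × ∏(1 - 1/p) for each prime p dividing n
φ(341) = 341 × (1 - 1/11) × (1 - 1/31) = 300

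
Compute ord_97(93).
24

97 is prime, so ord(93) divides φ(97) = 96.
Divisors of 96: 1, 2, 3, 4, 6, 8, 12, 16, 24, 32, 48, 96.
Repeated squaring: 93^1 ≡ 93, 93^2 ≡ 16, 93^4 ≡ 62, 93^8 ≡ 61, 93^16 ≡ 35, 93^32 ≡ 61, 93^64 ≡ 35 (mod 97).
Test 93^d mod 97 for each divisor d in increasing order:
93^1 ≡ 93
93^2 ≡ 16
93^3 = 93^2·93^1 ≡ 33
93^4 ≡ 62
93^6 = 93^4·93^2 ≡ 22
93^8 ≡ 61
93^12 = 93^8·93^4 ≡ 96
93^16 ≡ 35
93^24 = 93^16·93^8 ≡ 1  ← first divisor giving 1
The order is 24.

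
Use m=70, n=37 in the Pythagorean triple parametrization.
(3531, 5180, 6269)

Euclid's formula: a = m² - n², b = 2mn, c = m² + n²
m = 70, n = 37
a = 70² - 37² = 4900 - 1369 = 3531
b = 2 × 70 × 37 = 5180
c = 70² + 37² = 4900 + 1369 = 6269
Verification: 3531² + 5180² = 12467961 + 26832400 = 39300361 = 6269² ✓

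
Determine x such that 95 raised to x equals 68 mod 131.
15

Baby-step giant-step with step n = ⌈√131⌉ = 12.
Baby steps 95^j mod 131 (j:value) for j=0..11: 0:1, 1:95, 2:117, 3:111, 4:65, 5:18, 6:7, 7:10, 8:33, 9:122, 10:62, 11:126.
Giant-step multiplier: 95^(-12) ≡ 95^(130-12) = 95^118 ≡ 123 (mod 131).
Giant steps γ_i = 68·123^i mod 131: γ_0=68, γ_1=111 (in table at j=3).
x = i·n + j = 1·12 + 3 = 15.
Check: 95^15 ≡ 68 (mod 131).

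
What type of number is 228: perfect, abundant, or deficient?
abundant

Proper divisors of 228: sum = 1 + 2 + 3 + 4 + 6 + 12 + 19 + 38 + 57 + 76 + 114 = 332
Since 332 > 228, 228 is abundant.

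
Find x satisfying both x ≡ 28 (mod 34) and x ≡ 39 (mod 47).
368

Using Chinese Remainder Theorem:
M = 34 × 47 = 1598
M1 = 47, M2 = 34
y1 = 47^(-1) mod 34 = 21
y2 = 34^(-1) mod 47 = 18
x = (28×47×21 + 39×34×18) mod 1598 = 368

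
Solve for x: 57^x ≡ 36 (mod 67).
38

Baby-step giant-step with step n = ⌈√67⌉ = 9.
Baby steps 57^j mod 67 (j:value) for j=0..8: 0:1, 1:57, 2:33, 3:5, 4:17, 5:31, 6:25, 7:18, 8:21.
Giant-step multiplier: 57^(-9) ≡ 57^(66-9) = 57^57 ≡ 52 (mod 67).
Giant steps γ_i = 36·52^i mod 67: γ_0=36, γ_1=63, γ_2=60, γ_3=38, γ_4=33 (in table at j=2).
x = i·n + j = 4·9 + 2 = 38.
Check: 57^38 ≡ 36 (mod 67).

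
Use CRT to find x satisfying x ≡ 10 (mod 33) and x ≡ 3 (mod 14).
241

Using Chinese Remainder Theorem:
M = 33 × 14 = 462
M1 = 14, M2 = 33
y1 = 14^(-1) mod 33 = 26
y2 = 33^(-1) mod 14 = 3
x = (10×14×26 + 3×33×3) mod 462 = 241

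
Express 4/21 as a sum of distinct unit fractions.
1/6 + 1/42

Greedy algorithm:
4/21: ceiling(21/4) = 6, use 1/6
1/42: ceiling(42/1) = 42, use 1/42
Result: 4/21 = 1/6 + 1/42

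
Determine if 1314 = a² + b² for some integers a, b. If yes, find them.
15² + 33² (a=15, b=33)

Factorization: 1314 = 2 × 3^2 × 73
By Fermat: n is sum of two squares iff every prime p ≡ 3 (mod 4) appears to even power.
All primes ≡ 3 (mod 4) appear to even power.
Search a = 0, 1, 2, … for 1314 - a² a perfect square: first hit at a = 15: 1314 - 225 = 1089 = 33².
1314 = 15² + 33² = 225 + 1089 ✓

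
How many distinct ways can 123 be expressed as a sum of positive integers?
2552338241

p(n) counts ways to write n as a sum of positive integers (order ignored).
Euler's pentagonal recurrence: p(k) = p(k-1) + p(k-2) - p(k-5) - p(k-7) + p(k-12) + p(k-15) - ... (offsets j(3j∓1)/2, signs ++--, p(0)=1, p(<0)=0).
DP table for k = 0..122: p(0)=1, p(1)=1, p(2)=2, p(3)=3, p(4)=5, p(5)=7, p(6)=11, p(7)=15, p(8)=22, p(9)=30, p(10)=42, p(11)=56, p(12)=77, p(13)=101, p(14)=135, p(15)=176, p(16)=231, p(17)=297, p(18)=385, p(19)=490, p(20)=627, p(21)=792, p(22)=1002, p(23)=1255, p(24)=1575, p(25)=1958, p(26)=2436, p(27)=3010, p(28)=3718, p(29)=4565, p(30)=5604, p(31)=6842, p(32)=8349, p(33)=10143, p(34)=12310, p(35)=14883, p(36)=17977, p(37)=21637, p(38)=26015, p(39)=31185, p(40)=37338, p(41)=44583, p(42)=53174, p(43)=63261, p(44)=75175, p(45)=89134, p(46)=105558, p(47)=124754, p(48)=147273, p(49)=173525, p(50)=204226, p(51)=239943, p(52)=281589, p(53)=329931, p(54)=386155, p(55)=451276, p(56)=526823, p(57)=614154, p(58)=715220, p(59)=831820, p(60)=966467, p(61)=1121505, p(62)=1300156, p(63)=1505499, p(64)=1741630, p(65)=2012558, p(66)=2323520, p(67)=2679689, p(68)=3087735, p(69)=3554345, p(70)=4087968, p(71)=4697205, p(72)=5392783, p(73)=6185689, p(74)=7089500, p(75)=8118264, p(76)=9289091, p(77)=10619863, p(78)=12132164, p(79)=13848650, p(80)=15796476, p(81)=18004327, p(82)=20506255, p(83)=23338469, p(84)=26543660, p(85)=30167357, p(86)=34262962, p(87)=38887673, p(88)=44108109, p(89)=49995925, p(90)=56634173, p(91)=64112359, p(92)=72533807, p(93)=82010177, p(94)=92669720, p(95)=104651419, p(96)=118114304, p(97)=133230930, p(98)=150198136, p(99)=169229875, p(100)=190569292, p(101)=214481126, p(102)=241265379, p(103)=271248950, p(104)=304801365, p(105)=342325709, p(106)=384276336, p(107)=431149389, p(108)=483502844, p(109)=541946240, p(110)=607163746, p(111)=679903203, p(112)=761002156, p(113)=851376628, p(114)=952050665, p(115)=1064144451, p(116)=1188908248, p(117)=1327710076, p(118)=1482074143, p(119)=1653668665, p(120)=1844349560, p(121)=2056148051, p(122)=2291320912.
Final step: p(123) = p(122) + p(121) - p(118) - p(116) + p(111) + p(108) - p(101) - p(97) + p(88) + p(83) - p(72) - p(66) + p(53) + p(46) - p(31) - p(23) + p(6)
= 2291320912 + 2056148051 - 1482074143 - 1188908248 + 679903203 + 483502844 - 214481126 - 133230930 + 44108109 + 23338469 - 5392783 - 2323520 + 329931 + 105558 - 6842 - 1255 + 11
= 2552338241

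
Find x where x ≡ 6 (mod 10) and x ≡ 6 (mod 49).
6

Using Chinese Remainder Theorem:
M = 10 × 49 = 490
M1 = 49, M2 = 10
y1 = 49^(-1) mod 10 = 9
y2 = 10^(-1) mod 49 = 5
x = (6×49×9 + 6×10×5) mod 490 = 6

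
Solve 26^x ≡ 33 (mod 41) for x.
34

Baby-step giant-step with step n = ⌈√41⌉ = 7.
Baby steps 26^j mod 41 (j:value) for j=0..6: 0:1, 1:26, 2:20, 3:28, 4:31, 5:27, 6:5.
Giant-step multiplier: 26^(-7) ≡ 26^(40-7) = 26^33 ≡ 6 (mod 41).
Giant steps γ_i = 33·6^i mod 41: γ_0=33, γ_1=34, γ_2=40, γ_3=35, γ_4=5 (in table at j=6).
x = i·n + j = 4·7 + 6 = 34.
Check: 26^34 ≡ 33 (mod 41).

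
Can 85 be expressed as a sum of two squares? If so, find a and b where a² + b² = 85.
2² + 9² (a=2, b=9)

Factorization: 85 = 5 × 17
By Fermat: n is sum of two squares iff every prime p ≡ 3 (mod 4) appears to even power.
All primes ≡ 3 (mod 4) appear to even power.
Search a = 0, 1, 2, … for 85 - a² a perfect square: first hit at a = 2: 85 - 4 = 81 = 9².
85 = 2² + 9² = 4 + 81 ✓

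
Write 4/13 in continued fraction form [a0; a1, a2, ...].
[0; 3, 4]

Euclidean algorithm steps:
4 = 0 × 13 + 4
13 = 3 × 4 + 1
4 = 4 × 1 + 0
Continued fraction: [0; 3, 4]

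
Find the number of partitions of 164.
156919475295

p(n) counts ways to write n as a sum of positive integers (order ignored).
Euler's pentagonal recurrence: p(k) = p(k-1) + p(k-2) - p(k-5) - p(k-7) + p(k-12) + p(k-15) - ... (offsets j(3j∓1)/2, signs ++--, p(0)=1, p(<0)=0).
DP table for k = 0..163: p(0)=1, p(1)=1, p(2)=2, p(3)=3, p(4)=5, p(5)=7, p(6)=11, p(7)=15, p(8)=22, p(9)=30, p(10)=42, p(11)=56, p(12)=77, p(13)=101, p(14)=135, p(15)=176, p(16)=231, p(17)=297, p(18)=385, p(19)=490, p(20)=627, p(21)=792, p(22)=1002, p(23)=1255, p(24)=1575, p(25)=1958, p(26)=2436, p(27)=3010, p(28)=3718, p(29)=4565, p(30)=5604, p(31)=6842, p(32)=8349, p(33)=10143, p(34)=12310, p(35)=14883, p(36)=17977, p(37)=21637, p(38)=26015, p(39)=31185, p(40)=37338, p(41)=44583, p(42)=53174, p(43)=63261, p(44)=75175, p(45)=89134, p(46)=105558, p(47)=124754, p(48)=147273, p(49)=173525, p(50)=204226, p(51)=239943, p(52)=281589, p(53)=329931, p(54)=386155, p(55)=451276, p(56)=526823, p(57)=614154, p(58)=715220, p(59)=831820, p(60)=966467, p(61)=1121505, p(62)=1300156, p(63)=1505499, p(64)=1741630, p(65)=2012558, p(66)=2323520, p(67)=2679689, p(68)=3087735, p(69)=3554345, p(70)=4087968, p(71)=4697205, p(72)=5392783, p(73)=6185689, p(74)=7089500, p(75)=8118264, p(76)=9289091, p(77)=10619863, p(78)=12132164, p(79)=13848650, p(80)=15796476, p(81)=18004327, p(82)=20506255, p(83)=23338469, p(84)=26543660, p(85)=30167357, p(86)=34262962, p(87)=38887673, p(88)=44108109, p(89)=49995925, p(90)=56634173, p(91)=64112359, p(92)=72533807, p(93)=82010177, p(94)=92669720, p(95)=104651419, p(96)=118114304, p(97)=133230930, p(98)=150198136, p(99)=169229875, p(100)=190569292, p(101)=214481126, p(102)=241265379, p(103)=271248950, p(104)=304801365, p(105)=342325709, p(106)=384276336, p(107)=431149389, p(108)=483502844, p(109)=541946240, p(110)=607163746, p(111)=679903203, p(112)=761002156, p(113)=851376628, p(114)=952050665, p(115)=1064144451, p(116)=1188908248, p(117)=1327710076, p(118)=1482074143, p(119)=1653668665, p(120)=1844349560, p(121)=2056148051, p(122)=2291320912, p(123)=2552338241, p(124)=2841940500, p(125)=3163127352, p(126)=3519222692, p(127)=3913864295, p(128)=4351078600, p(129)=4835271870, p(130)=5371315400, p(131)=5964539504, p(132)=6620830889, p(133)=7346629512, p(134)=8149040695, p(135)=9035836076, p(136)=10015581680, p(137)=11097645016, p(138)=12292341831, p(139)=13610949895, p(140)=15065878135, p(141)=16670689208, p(142)=18440293320, p(143)=20390982757, p(144)=22540654445, p(145)=24908858009, p(146)=27517052599, p(147)=30388671978, p(148)=33549419497, p(149)=37027355200, p(150)=40853235313, p(151)=45060624582, p(152)=49686288421, p(153)=54770336324, p(154)=60356673280, p(155)=66493182097, p(156)=73232243759, p(157)=80630964769, p(158)=88751778802, p(159)=97662728555, p(160)=107438159466, p(161)=118159068427, p(162)=129913904637, p(163)=142798995930.
Final step: p(164) = p(163) + p(162) - p(159) - p(157) + p(152) + p(149) - p(142) - p(138) + p(129) + p(124) - p(113) - p(107) + p(94) + p(87) - p(72) - p(64) + p(47) + p(38) - p(19) - p(9)
= 142798995930 + 129913904637 - 97662728555 - 80630964769 + 49686288421 + 37027355200 - 18440293320 - 12292341831 + 4835271870 + 2841940500 - 851376628 - 431149389 + 92669720 + 38887673 - 5392783 - 1741630 + 124754 + 26015 - 490 - 30
= 156919475295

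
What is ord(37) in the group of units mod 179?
178

179 is prime, so ord(37) divides φ(179) = 178.
Divisors of 178: 1, 2, 89, 178.
Repeated squaring: 37^1 ≡ 37, 37^2 ≡ 116, 37^4 ≡ 31, 37^8 ≡ 66, 37^16 ≡ 60, 37^32 ≡ 20, 37^64 ≡ 42, 37^128 ≡ 153 (mod 179).
Test 37^d mod 179 for each divisor d in increasing order:
37^1 ≡ 37
37^2 ≡ 116
37^89 = 37^64·37^16·37^8·37^1 ≡ 178
37^178 = 37^128·37^32·37^16·37^2 ≡ 1  ← first divisor giving 1
The order is 178.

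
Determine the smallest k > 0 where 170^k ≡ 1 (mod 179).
178

179 is prime, so ord(170) divides φ(179) = 178.
Divisors of 178: 1, 2, 89, 178.
Repeated squaring: 170^1 ≡ 170, 170^2 ≡ 81, 170^4 ≡ 117, 170^8 ≡ 85, 170^16 ≡ 65, 170^32 ≡ 108, 170^64 ≡ 29, 170^128 ≡ 125 (mod 179).
Test 170^d mod 179 for each divisor d in increasing order:
170^1 ≡ 170
170^2 ≡ 81
170^89 = 170^64·170^16·170^8·170^1 ≡ 178
170^178 = 170^128·170^32·170^16·170^2 ≡ 1  ← first divisor giving 1
The order is 178.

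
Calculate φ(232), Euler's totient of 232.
112

232 = 2^3 × 29
φ(n) = n × ∏(1 - 1/p) for each prime p dividing n
φ(232) = 232 × (1 - 1/2) × (1 - 1/29) = 112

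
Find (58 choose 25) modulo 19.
0

Using Lucas' theorem:
Write n=58 and k=25 in base 19:
n in base 19: [3, 1]
k in base 19: [1, 6]
C(58,25) mod 19 = ∏ C(n_i, k_i) mod 19
Digit binomials (mod 19): C(3,1) = 3; C(1,6) = 0 (k_i > n_i)
Product: 3 × 0 = 0 ≡ 0 (mod 19)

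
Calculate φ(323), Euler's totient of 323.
288

323 = 17 × 19
φ(n) = n × ∏(1 - 1/p) for each prime p dividing n
φ(323) = 323 × (1 - 1/17) × (1 - 1/19) = 288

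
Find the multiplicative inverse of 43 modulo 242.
197

gcd(43, 242) = 1, so the inverse exists.
Extended Euclidean algorithm on (242, 43):
242 = 5 × 43 + 27  ⟹  27 = (1)·242 + (-5)·43
43 = 1 × 27 + 16  ⟹  16 = (-1)·242 + (6)·43
27 = 1 × 16 + 11  ⟹  11 = (2)·242 + (-11)·43
16 = 1 × 11 + 5  ⟹  5 = (-3)·242 + (17)·43
11 = 2 × 5 + 1  ⟹  1 = (8)·242 + (-45)·43
So (-45)·43 ≡ 1 (mod 242), i.e. 43^(-1) ≡ -45 ≡ 197 (mod 242).
Check: 43 × 197 = 8471 ≡ 1 (mod 242)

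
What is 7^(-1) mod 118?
17

gcd(7, 118) = 1, so the inverse exists.
Extended Euclidean algorithm on (118, 7):
118 = 16 × 7 + 6  ⟹  6 = (1)·118 + (-16)·7
7 = 1 × 6 + 1  ⟹  1 = (-1)·118 + (17)·7
So (17)·7 ≡ 1 (mod 118), i.e. 7^(-1) ≡ 17 (mod 118).
Check: 7 × 17 = 119 ≡ 1 (mod 118)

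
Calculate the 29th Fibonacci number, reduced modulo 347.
322

Matrix identity: Q^n = [[F_(n+1), F_n], [F_n, F_(n-1)]] with Q = [[1,1],[1,0]].
n = 29 = 11101₂. Square-and-multiply, entries mod 347:
Q^1 = [[1,1],[1,0]]
Q^3 = (Q^1)²·Q = [[3,2],[2,1]]
Q^7 = (Q^3)²·Q = [[21,13],[13,8]]
Q^14 = (Q^7)² = [[263,30],[30,233]]
Q^29 = (Q^14)²·Q = [[281,322],[322,306]]
F_29 mod 347 = Q^29[0][1] = 322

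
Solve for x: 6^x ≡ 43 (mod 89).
69

Baby-step giant-step with step n = ⌈√89⌉ = 10.
Baby steps 6^j mod 89 (j:value) for j=0..9: 0:1, 1:6, 2:36, 3:38, 4:50, 5:33, 6:20, 7:31, 8:8, 9:48.
Giant-step multiplier: 6^(-10) ≡ 6^(88-10) = 6^78 ≡ 17 (mod 89).
Giant steps γ_i = 43·17^i mod 89: γ_0=43, γ_1=19, γ_2=56, γ_3=62, γ_4=75, γ_5=29, γ_6=48 (in table at j=9).
x = i·n + j = 6·10 + 9 = 69.
Check: 6^69 ≡ 43 (mod 89).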